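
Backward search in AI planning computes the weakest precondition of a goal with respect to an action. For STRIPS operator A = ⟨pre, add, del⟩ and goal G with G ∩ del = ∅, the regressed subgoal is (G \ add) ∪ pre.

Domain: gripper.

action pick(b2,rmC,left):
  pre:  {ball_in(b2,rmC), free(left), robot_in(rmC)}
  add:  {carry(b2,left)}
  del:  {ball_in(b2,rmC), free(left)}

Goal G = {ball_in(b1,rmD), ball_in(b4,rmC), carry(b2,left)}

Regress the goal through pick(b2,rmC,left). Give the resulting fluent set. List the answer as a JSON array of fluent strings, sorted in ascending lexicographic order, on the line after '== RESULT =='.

Compute (G \ add) ∪ pre:
  G ∩ del = {}  (empty — regression defined)
  G \ add = {ball_in(b1,rmD), ball_in(b4,rmC), carry(b2,left)} \ {carry(b2,left)} = {ball_in(b1,rmD), ball_in(b4,rmC)}
  ∪ pre   = {ball_in(b1,rmD), ball_in(b4,rmC)} ∪ {ball_in(b2,rmC), free(left), robot_in(rmC)}
          = {ball_in(b1,rmD), ball_in(b2,rmC), ball_in(b4,rmC), free(left), robot_in(rmC)}

== RESULT ==
["ball_in(b1,rmD)", "ball_in(b2,rmC)", "ball_in(b4,rmC)", "free(left)", "robot_in(rmC)"]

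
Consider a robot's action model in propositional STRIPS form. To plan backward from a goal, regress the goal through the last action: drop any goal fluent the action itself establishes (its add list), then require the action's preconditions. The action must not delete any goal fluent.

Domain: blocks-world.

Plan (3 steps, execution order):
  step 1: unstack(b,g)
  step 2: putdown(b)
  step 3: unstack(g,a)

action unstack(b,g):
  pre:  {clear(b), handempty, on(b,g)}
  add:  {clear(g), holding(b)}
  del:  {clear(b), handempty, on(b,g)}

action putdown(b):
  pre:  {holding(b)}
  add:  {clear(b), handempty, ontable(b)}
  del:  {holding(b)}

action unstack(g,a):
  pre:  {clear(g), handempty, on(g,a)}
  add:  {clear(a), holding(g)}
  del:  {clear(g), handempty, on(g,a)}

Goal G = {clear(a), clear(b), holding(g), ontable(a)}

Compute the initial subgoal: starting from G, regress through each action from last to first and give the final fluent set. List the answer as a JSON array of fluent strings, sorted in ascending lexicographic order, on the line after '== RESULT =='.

Work backward from the goal:
  through step 3 (unstack(g,a)): drop {clear(a), holding(g)}, keep {clear(b), ontable(a)}, require {clear(g), handempty, on(g,a)}
    → {clear(b), clear(g), handempty, on(g,a), ontable(a)}
  through step 2 (putdown(b)): drop {clear(b), handempty}, keep {clear(g), on(g,a), ontable(a)}, require {holding(b)}
    → {clear(g), holding(b), on(g,a), ontable(a)}
  through step 1 (unstack(b,g)): drop {clear(g), holding(b)}, keep {on(g,a), ontable(a)}, require {clear(b), handempty, on(b,g)}
    → {clear(b), handempty, on(b,g), on(g,a), ontable(a)}

== RESULT ==
["clear(b)", "handempty", "on(b,g)", "on(g,a)", "ontable(a)"]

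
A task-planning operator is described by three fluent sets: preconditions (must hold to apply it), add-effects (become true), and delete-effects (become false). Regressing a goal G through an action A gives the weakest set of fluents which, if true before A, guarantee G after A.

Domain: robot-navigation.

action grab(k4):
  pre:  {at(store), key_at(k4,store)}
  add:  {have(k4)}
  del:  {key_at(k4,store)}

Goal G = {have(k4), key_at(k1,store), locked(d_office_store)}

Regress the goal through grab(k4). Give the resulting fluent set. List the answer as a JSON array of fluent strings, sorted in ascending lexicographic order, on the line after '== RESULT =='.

Regress:
  G ∩ del = {}  (empty — regression defined)
  G \ add = {have(k4), key_at(k1,store), locked(d_office_store)} \ {have(k4)} = {key_at(k1,store), locked(d_office_store)}
  ∪ pre   = {key_at(k1,store), locked(d_office_store)} ∪ {at(store), key_at(k4,store)}
          = {at(store), key_at(k1,store), key_at(k4,store), locked(d_office_store)}

== RESULT ==
["at(store)", "key_at(k1,store)", "key_at(k4,store)", "locked(d_office_store)"]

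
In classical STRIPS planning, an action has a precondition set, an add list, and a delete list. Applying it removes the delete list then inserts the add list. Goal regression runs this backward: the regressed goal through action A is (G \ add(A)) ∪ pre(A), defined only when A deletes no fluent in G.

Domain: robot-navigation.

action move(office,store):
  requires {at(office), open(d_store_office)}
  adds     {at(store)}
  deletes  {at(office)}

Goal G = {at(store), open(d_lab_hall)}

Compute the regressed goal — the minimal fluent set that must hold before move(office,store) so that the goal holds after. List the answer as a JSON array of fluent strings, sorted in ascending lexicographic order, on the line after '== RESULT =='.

Compute (G \ add) ∪ pre:
  G ∩ del = {}  (empty — regression defined)
  G \ add = {at(store), open(d_lab_hall)} \ {at(store)} = {open(d_lab_hall)}
  ∪ pre   = {open(d_lab_hall)} ∪ {at(office), open(d_store_office)}
          = {at(office), open(d_lab_hall), open(d_store_office)}

== RESULT ==
["at(office)", "open(d_lab_hall)", "open(d_store_office)"]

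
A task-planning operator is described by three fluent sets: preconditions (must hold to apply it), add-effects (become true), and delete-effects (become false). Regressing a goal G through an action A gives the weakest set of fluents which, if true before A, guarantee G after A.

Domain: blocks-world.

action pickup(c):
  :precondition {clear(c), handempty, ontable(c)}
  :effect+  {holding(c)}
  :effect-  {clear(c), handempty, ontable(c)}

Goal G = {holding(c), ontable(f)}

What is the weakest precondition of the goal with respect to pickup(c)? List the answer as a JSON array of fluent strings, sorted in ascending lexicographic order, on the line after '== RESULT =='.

Regress:
  G ∩ del = {}  (empty — regression defined)
  G \ add = {holding(c), ontable(f)} \ {holding(c)} = {ontable(f)}
  ∪ pre   = {ontable(f)} ∪ {clear(c), handempty, ontable(c)}
          = {clear(c), handempty, ontable(c), ontable(f)}

== RESULT ==
["clear(c)", "handempty", "ontable(c)", "ontable(f)"]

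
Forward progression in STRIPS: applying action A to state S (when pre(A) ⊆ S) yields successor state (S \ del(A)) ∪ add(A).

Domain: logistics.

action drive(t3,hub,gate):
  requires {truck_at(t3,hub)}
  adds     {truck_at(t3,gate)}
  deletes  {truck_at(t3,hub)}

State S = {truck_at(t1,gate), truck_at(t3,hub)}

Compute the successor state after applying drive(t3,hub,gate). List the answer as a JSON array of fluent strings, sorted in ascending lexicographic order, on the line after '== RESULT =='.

Compute (S \ del) ∪ add:
  pre ⊆ S: {truck_at(t3,hub)} ⊆ S  — applicable
  S \ del = {truck_at(t1,gate)}
  ∪ add   = {truck_at(t1,gate), truck_at(t3,gate)}

== RESULT ==
["truck_at(t1,gate)", "truck_at(t3,gate)"]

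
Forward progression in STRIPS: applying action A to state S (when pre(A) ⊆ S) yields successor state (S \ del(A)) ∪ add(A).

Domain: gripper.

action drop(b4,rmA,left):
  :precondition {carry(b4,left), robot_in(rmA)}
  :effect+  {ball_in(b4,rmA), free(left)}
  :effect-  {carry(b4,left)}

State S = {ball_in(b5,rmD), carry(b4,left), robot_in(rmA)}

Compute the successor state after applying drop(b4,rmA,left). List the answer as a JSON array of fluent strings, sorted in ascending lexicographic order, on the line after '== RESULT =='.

Progress:
  pre ⊆ S: {carry(b4,left), robot_in(rmA)} ⊆ S  — applicable
  S \ del = {ball_in(b5,rmD), robot_in(rmA)}
  ∪ add   = {ball_in(b4,rmA), ball_in(b5,rmD), free(left), robot_in(rmA)}

== RESULT ==
["ball_in(b4,rmA)", "ball_in(b5,rmD)", "free(left)", "robot_in(rmA)"]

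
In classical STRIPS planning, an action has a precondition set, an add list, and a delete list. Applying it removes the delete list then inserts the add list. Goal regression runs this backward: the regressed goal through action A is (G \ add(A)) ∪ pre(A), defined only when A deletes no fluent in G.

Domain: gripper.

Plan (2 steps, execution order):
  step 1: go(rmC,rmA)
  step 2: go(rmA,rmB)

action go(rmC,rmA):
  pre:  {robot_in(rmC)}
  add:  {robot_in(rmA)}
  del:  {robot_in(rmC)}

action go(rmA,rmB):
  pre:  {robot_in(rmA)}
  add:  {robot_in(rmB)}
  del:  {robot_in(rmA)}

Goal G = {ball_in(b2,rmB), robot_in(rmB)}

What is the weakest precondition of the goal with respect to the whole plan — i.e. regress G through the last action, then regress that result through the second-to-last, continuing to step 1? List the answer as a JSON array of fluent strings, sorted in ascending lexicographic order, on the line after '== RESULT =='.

Regress step by step:
  through step 2 (go(rmA,rmB)): drop {robot_in(rmB)}, keep {ball_in(b2,rmB)}, require {robot_in(rmA)}
    → {ball_in(b2,rmB), robot_in(rmA)}
  through step 1 (go(rmC,rmA)): drop {robot_in(rmA)}, keep {ball_in(b2,rmB)}, require {robot_in(rmC)}
    → {ball_in(b2,rmB), robot_in(rmC)}

== RESULT ==
["ball_in(b2,rmB)", "robot_in(rmC)"]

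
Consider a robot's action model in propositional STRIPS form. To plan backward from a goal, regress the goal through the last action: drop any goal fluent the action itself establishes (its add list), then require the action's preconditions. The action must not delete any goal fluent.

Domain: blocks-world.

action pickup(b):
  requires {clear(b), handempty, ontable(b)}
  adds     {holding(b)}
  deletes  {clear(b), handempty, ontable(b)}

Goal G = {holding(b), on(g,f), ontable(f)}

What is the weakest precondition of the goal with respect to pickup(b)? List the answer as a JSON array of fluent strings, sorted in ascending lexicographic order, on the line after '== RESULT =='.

Regress:
  G ∩ del = {}  (empty — regression defined)
  G \ add = {holding(b), on(g,f), ontable(f)} \ {holding(b)} = {on(g,f), ontable(f)}
  ∪ pre   = {on(g,f), ontable(f)} ∪ {clear(b), handempty, ontable(b)}
          = {clear(b), handempty, on(g,f), ontable(b), ontable(f)}

== RESULT ==
["clear(b)", "handempty", "on(g,f)", "ontable(b)", "ontable(f)"]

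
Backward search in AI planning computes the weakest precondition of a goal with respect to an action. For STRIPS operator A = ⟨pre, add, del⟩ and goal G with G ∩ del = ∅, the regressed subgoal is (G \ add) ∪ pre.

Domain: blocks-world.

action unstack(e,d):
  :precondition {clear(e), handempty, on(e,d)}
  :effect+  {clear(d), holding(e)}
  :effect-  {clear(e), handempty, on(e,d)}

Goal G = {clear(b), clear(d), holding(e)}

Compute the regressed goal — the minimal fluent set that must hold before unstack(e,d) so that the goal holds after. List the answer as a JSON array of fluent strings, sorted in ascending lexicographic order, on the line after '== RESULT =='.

Compute (G \ add) ∪ pre:
  G ∩ del = {}  (empty — regression defined)
  G \ add = {clear(b), clear(d), holding(e)} \ {clear(d), holding(e)} = {clear(b)}
  ∪ pre   = {clear(b)} ∪ {clear(e), handempty, on(e,d)}
          = {clear(b), clear(e), handempty, on(e,d)}

== RESULT ==
["clear(b)", "clear(e)", "handempty", "on(e,d)"]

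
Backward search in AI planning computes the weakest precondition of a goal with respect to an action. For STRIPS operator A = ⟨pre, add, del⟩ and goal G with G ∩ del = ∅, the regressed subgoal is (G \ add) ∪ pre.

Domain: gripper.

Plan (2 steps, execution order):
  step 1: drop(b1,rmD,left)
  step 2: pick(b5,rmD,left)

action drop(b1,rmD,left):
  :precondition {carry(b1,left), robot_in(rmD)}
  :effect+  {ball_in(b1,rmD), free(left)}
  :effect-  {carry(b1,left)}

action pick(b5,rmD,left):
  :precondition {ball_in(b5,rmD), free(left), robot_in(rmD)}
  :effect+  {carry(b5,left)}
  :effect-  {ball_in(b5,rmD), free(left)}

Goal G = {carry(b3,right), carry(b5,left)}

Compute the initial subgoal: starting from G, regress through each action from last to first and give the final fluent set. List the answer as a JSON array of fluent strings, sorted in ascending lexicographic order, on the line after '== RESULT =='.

Work backward from the goal:
  through step 2 (pick(b5,rmD,left)): drop {carry(b5,left)}, keep {carry(b3,right)}, require {ball_in(b5,rmD), free(left), robot_in(rmD)}
    → {ball_in(b5,rmD), carry(b3,right), free(left), robot_in(rmD)}
  through step 1 (drop(b1,rmD,left)): drop {free(left)}, keep {ball_in(b5,rmD), carry(b3,right), robot_in(rmD)}, require {carry(b1,left), robot_in(rmD)}
    → {ball_in(b5,rmD), carry(b1,left), carry(b3,right), robot_in(rmD)}

== RESULT ==
["ball_in(b5,rmD)", "carry(b1,left)", "carry(b3,right)", "robot_in(rmD)"]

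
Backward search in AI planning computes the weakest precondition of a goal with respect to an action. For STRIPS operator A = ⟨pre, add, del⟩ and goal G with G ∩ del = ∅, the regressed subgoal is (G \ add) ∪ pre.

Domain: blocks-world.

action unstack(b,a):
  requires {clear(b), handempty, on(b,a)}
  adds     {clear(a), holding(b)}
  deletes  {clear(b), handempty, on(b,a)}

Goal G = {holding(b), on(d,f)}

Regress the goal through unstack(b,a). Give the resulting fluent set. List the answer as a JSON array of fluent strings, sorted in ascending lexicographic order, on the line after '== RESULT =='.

Regress:
  G ∩ del = {}  (empty — regression defined)
  G \ add = {holding(b), on(d,f)} \ {clear(a), holding(b)} = {on(d,f)}
  ∪ pre   = {on(d,f)} ∪ {clear(b), handempty, on(b,a)}
          = {clear(b), handempty, on(b,a), on(d,f)}

== RESULT ==
["clear(b)", "handempty", "on(b,a)", "on(d,f)"]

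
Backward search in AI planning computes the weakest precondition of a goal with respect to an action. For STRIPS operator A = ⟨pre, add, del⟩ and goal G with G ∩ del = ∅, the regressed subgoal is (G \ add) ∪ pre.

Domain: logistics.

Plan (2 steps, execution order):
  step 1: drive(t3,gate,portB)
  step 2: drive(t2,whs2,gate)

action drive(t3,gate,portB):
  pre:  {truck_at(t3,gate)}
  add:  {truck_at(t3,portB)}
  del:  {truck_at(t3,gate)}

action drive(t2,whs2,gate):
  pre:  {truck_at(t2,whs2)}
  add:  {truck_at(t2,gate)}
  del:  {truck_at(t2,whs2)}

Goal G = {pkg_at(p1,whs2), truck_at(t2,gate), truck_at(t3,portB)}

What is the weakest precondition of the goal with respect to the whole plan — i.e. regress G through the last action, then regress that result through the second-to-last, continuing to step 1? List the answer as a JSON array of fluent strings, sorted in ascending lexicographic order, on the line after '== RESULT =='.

Regress step by step:
  through step 2 (drive(t2,whs2,gate)): drop {truck_at(t2,gate)}, keep {pkg_at(p1,whs2), truck_at(t3,portB)}, require {truck_at(t2,whs2)}
    → {pkg_at(p1,whs2), truck_at(t2,whs2), truck_at(t3,portB)}
  through step 1 (drive(t3,gate,portB)): drop {truck_at(t3,portB)}, keep {pkg_at(p1,whs2), truck_at(t2,whs2)}, require {truck_at(t3,gate)}
    → {pkg_at(p1,whs2), truck_at(t2,whs2), truck_at(t3,gate)}

== RESULT ==
["pkg_at(p1,whs2)", "truck_at(t2,whs2)", "truck_at(t3,gate)"]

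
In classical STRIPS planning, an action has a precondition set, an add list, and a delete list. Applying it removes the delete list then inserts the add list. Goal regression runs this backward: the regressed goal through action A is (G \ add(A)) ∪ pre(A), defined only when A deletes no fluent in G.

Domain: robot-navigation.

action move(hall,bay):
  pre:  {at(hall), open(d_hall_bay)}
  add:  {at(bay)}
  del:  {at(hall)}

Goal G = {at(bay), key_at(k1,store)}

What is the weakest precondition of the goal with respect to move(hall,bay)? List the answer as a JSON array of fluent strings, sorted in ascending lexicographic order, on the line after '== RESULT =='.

Regress:
  G ∩ del = {}  (empty — regression defined)
  G \ add = {at(bay), key_at(k1,store)} \ {at(bay)} = {key_at(k1,store)}
  ∪ pre   = {key_at(k1,store)} ∪ {at(hall), open(d_hall_bay)}
          = {at(hall), key_at(k1,store), open(d_hall_bay)}

== RESULT ==
["at(hall)", "key_at(k1,store)", "open(d_hall_bay)"]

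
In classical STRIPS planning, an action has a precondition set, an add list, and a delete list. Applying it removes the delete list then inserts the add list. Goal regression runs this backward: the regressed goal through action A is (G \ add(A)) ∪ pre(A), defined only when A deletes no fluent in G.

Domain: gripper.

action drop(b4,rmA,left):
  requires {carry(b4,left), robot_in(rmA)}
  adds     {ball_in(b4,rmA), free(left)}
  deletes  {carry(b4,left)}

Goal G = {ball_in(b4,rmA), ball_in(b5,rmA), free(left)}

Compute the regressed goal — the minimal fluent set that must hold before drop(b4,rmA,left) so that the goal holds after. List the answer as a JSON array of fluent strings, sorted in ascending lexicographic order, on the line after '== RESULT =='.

Regress:
  G ∩ del = {}  (empty — regression defined)
  G \ add = {ball_in(b4,rmA), ball_in(b5,rmA), free(left)} \ {ball_in(b4,rmA), free(left)} = {ball_in(b5,rmA)}
  ∪ pre   = {ball_in(b5,rmA)} ∪ {carry(b4,left), robot_in(rmA)}
          = {ball_in(b5,rmA), carry(b4,left), robot_in(rmA)}

== RESULT ==
["ball_in(b5,rmA)", "carry(b4,left)", "robot_in(rmA)"]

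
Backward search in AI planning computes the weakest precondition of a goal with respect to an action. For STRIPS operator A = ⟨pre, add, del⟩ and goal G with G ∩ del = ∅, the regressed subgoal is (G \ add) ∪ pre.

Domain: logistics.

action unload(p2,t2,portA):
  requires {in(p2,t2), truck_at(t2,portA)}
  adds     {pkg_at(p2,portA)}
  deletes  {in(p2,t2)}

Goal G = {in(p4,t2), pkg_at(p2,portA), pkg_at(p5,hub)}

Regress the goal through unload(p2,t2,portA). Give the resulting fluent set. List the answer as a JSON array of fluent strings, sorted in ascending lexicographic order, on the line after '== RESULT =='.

Regress:
  G ∩ del = {}  (empty — regression defined)
  G \ add = {in(p4,t2), pkg_at(p2,portA), pkg_at(p5,hub)} \ {pkg_at(p2,portA)} = {in(p4,t2), pkg_at(p5,hub)}
  ∪ pre   = {in(p4,t2), pkg_at(p5,hub)} ∪ {in(p2,t2), truck_at(t2,portA)}
          = {in(p2,t2), in(p4,t2), pkg_at(p5,hub), truck_at(t2,portA)}

== RESULT ==
["in(p2,t2)", "in(p4,t2)", "pkg_at(p5,hub)", "truck_at(t2,portA)"]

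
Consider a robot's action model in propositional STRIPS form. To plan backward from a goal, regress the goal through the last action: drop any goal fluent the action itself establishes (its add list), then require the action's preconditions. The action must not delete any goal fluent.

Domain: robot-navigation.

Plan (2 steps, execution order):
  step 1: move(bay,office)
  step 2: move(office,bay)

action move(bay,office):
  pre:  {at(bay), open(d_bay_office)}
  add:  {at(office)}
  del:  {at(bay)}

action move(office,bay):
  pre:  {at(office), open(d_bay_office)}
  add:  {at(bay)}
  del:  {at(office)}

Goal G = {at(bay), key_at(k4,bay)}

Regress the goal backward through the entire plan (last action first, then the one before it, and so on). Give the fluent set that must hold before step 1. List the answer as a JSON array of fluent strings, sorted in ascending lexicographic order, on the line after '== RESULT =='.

Work backward from the goal:
  through step 2 (move(office,bay)): drop {at(bay)}, keep {key_at(k4,bay)}, require {at(office), open(d_bay_office)}
    → {at(office), key_at(k4,bay), open(d_bay_office)}
  through step 1 (move(bay,office)): drop {at(office)}, keep {key_at(k4,bay), open(d_bay_office)}, require {at(bay), open(d_bay_office)}
    → {at(bay), key_at(k4,bay), open(d_bay_office)}

== RESULT ==
["at(bay)", "key_at(k4,bay)", "open(d_bay_office)"]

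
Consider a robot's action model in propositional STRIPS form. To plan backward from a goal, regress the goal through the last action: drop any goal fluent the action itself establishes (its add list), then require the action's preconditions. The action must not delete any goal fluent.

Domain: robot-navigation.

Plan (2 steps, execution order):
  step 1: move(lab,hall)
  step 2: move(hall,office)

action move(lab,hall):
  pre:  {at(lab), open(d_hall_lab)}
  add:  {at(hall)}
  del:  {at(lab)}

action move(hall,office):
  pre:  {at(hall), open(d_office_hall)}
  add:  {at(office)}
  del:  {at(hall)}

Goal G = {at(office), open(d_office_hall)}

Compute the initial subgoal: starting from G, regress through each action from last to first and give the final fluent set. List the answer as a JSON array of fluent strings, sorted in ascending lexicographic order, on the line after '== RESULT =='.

Regress step by step:
  through step 2 (move(hall,office)): drop {at(office)}, keep {open(d_office_hall)}, require {at(hall), open(d_office_hall)}
    → {at(hall), open(d_office_hall)}
  through step 1 (move(lab,hall)): drop {at(hall)}, keep {open(d_office_hall)}, require {at(lab), open(d_hall_lab)}
    → {at(lab), open(d_hall_lab), open(d_office_hall)}

== RESULT ==
["at(lab)", "open(d_hall_lab)", "open(d_office_hall)"]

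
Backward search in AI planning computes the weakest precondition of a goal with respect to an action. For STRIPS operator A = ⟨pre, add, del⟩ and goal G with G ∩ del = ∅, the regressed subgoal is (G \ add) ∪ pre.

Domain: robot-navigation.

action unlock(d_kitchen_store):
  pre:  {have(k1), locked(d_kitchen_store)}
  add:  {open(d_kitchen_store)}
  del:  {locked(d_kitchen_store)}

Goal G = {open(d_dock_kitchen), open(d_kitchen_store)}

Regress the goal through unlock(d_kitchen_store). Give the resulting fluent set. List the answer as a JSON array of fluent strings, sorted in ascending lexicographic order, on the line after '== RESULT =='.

Regress:
  G ∩ del = {}  (empty — regression defined)
  G \ add = {open(d_dock_kitchen), open(d_kitchen_store)} \ {open(d_kitchen_store)} = {open(d_dock_kitchen)}
  ∪ pre   = {open(d_dock_kitchen)} ∪ {have(k1), locked(d_kitchen_store)}
          = {have(k1), locked(d_kitchen_store), open(d_dock_kitchen)}

== RESULT ==
["have(k1)", "locked(d_kitchen_store)", "open(d_dock_kitchen)"]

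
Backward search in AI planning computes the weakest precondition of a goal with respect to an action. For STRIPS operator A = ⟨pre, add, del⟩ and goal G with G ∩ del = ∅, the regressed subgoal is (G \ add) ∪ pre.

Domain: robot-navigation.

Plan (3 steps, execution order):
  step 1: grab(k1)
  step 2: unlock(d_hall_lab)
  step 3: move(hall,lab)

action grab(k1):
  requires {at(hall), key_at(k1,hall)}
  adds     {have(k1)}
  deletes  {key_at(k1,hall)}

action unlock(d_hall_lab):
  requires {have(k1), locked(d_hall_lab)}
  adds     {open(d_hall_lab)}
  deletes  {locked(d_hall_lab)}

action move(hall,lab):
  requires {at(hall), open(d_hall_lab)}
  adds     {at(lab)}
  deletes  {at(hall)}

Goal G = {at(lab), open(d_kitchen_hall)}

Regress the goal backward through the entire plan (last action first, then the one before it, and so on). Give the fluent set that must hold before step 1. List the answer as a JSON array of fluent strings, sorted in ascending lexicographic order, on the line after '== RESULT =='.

Regress step by step:
  through step 3 (move(hall,lab)): drop {at(lab)}, keep {open(d_kitchen_hall)}, require {at(hall), open(d_hall_lab)}
    → {at(hall), open(d_hall_lab), open(d_kitchen_hall)}
  through step 2 (unlock(d_hall_lab)): drop {open(d_hall_lab)}, keep {at(hall), open(d_kitchen_hall)}, require {have(k1), locked(d_hall_lab)}
    → {at(hall), have(k1), locked(d_hall_lab), open(d_kitchen_hall)}
  through step 1 (grab(k1)): drop {have(k1)}, keep {at(hall), locked(d_hall_lab), open(d_kitchen_hall)}, require {at(hall), key_at(k1,hall)}
    → {at(hall), key_at(k1,hall), locked(d_hall_lab), open(d_kitchen_hall)}

== RESULT ==
["at(hall)", "key_at(k1,hall)", "locked(d_hall_lab)", "open(d_kitchen_hall)"]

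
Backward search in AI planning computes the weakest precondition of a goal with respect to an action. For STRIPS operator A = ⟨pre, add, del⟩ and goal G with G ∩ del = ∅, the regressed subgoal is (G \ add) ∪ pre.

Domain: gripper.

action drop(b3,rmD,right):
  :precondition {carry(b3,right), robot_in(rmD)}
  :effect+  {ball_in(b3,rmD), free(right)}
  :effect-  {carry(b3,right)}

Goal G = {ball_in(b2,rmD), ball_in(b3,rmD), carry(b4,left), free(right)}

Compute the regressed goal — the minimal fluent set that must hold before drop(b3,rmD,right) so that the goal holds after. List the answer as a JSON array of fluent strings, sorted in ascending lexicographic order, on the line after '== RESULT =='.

Regress:
  G ∩ del = {}  (empty — regression defined)
  G \ add = {ball_in(b2,rmD), ball_in(b3,rmD), carry(b4,left), free(right)} \ {ball_in(b3,rmD), free(right)} = {ball_in(b2,rmD), carry(b4,left)}
  ∪ pre   = {ball_in(b2,rmD), carry(b4,left)} ∪ {carry(b3,right), robot_in(rmD)}
          = {ball_in(b2,rmD), carry(b3,right), carry(b4,left), robot_in(rmD)}

== RESULT ==
["ball_in(b2,rmD)", "carry(b3,right)", "carry(b4,left)", "robot_in(rmD)"]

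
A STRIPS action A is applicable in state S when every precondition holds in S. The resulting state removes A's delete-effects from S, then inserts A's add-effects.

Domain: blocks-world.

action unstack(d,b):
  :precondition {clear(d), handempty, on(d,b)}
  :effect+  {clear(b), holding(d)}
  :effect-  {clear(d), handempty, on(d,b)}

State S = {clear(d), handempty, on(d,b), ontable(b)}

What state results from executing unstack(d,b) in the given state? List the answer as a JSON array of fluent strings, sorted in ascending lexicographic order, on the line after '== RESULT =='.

Progress:
  pre ⊆ S: {clear(d), handempty, on(d,b)} ⊆ S  — applicable
  S \ del = {ontable(b)}
  ∪ add   = {clear(b), holding(d), ontable(b)}

== RESULT ==
["clear(b)", "holding(d)", "ontable(b)"]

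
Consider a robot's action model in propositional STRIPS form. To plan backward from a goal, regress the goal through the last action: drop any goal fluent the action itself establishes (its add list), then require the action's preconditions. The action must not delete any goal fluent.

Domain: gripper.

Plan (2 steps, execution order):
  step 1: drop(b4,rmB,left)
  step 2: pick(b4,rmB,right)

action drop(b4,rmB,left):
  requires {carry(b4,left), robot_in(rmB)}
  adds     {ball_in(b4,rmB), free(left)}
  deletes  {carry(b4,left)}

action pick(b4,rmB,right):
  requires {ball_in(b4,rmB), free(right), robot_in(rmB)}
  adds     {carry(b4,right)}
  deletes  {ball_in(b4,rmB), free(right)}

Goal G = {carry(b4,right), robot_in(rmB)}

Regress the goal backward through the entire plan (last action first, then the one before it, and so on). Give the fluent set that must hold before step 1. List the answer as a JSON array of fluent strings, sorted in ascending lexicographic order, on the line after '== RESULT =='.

Regress step by step:
  through step 2 (pick(b4,rmB,right)): drop {carry(b4,right)}, keep {robot_in(rmB)}, require {ball_in(b4,rmB), free(right), robot_in(rmB)}
    → {ball_in(b4,rmB), free(right), robot_in(rmB)}
  through step 1 (drop(b4,rmB,left)): drop {ball_in(b4,rmB)}, keep {free(right), robot_in(rmB)}, require {carry(b4,left), robot_in(rmB)}
    → {carry(b4,left), free(right), robot_in(rmB)}

== RESULT ==
["carry(b4,left)", "free(right)", "robot_in(rmB)"]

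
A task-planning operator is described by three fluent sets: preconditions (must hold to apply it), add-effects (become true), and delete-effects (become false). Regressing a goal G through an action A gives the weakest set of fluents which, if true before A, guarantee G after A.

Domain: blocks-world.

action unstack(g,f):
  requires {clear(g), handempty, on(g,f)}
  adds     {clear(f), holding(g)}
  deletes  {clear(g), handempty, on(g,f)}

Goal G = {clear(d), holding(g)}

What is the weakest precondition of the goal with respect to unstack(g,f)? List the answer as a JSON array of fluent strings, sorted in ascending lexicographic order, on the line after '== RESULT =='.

Regress:
  G ∩ del = {}  (empty — regression defined)
  G \ add = {clear(d), holding(g)} \ {clear(f), holding(g)} = {clear(d)}
  ∪ pre   = {clear(d)} ∪ {clear(g), handempty, on(g,f)}
          = {clear(d), clear(g), handempty, on(g,f)}

== RESULT ==
["clear(d)", "clear(g)", "handempty", "on(g,f)"]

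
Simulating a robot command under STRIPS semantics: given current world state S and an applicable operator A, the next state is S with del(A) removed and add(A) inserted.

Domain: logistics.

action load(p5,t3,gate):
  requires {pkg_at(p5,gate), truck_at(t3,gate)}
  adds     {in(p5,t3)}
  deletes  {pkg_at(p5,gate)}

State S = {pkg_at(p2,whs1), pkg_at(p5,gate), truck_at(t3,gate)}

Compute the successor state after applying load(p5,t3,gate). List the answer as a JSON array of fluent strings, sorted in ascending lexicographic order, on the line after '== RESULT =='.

Compute (S \ del) ∪ add:
  pre ⊆ S: {pkg_at(p5,gate), truck_at(t3,gate)} ⊆ S  — applicable
  S \ del = {pkg_at(p2,whs1), truck_at(t3,gate)}
  ∪ add   = {in(p5,t3), pkg_at(p2,whs1), truck_at(t3,gate)}

== RESULT ==
["in(p5,t3)", "pkg_at(p2,whs1)", "truck_at(t3,gate)"]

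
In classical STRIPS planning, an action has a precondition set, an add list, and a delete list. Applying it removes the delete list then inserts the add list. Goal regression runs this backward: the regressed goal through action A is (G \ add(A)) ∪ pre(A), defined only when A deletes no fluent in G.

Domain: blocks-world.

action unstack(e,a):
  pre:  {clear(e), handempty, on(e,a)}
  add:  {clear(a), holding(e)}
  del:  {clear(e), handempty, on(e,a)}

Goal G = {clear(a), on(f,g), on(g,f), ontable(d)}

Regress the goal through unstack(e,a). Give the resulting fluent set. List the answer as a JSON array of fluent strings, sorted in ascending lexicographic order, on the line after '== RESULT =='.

Regress:
  G ∩ del = {}  (empty — regression defined)
  G \ add = {clear(a), on(f,g), on(g,f), ontable(d)} \ {clear(a), holding(e)} = {on(f,g), on(g,f), ontable(d)}
  ∪ pre   = {on(f,g), on(g,f), ontable(d)} ∪ {clear(e), handempty, on(e,a)}
          = {clear(e), handempty, on(e,a), on(f,g), on(g,f), ontable(d)}

== RESULT ==
["clear(e)", "handempty", "on(e,a)", "on(f,g)", "on(g,f)", "ontable(d)"]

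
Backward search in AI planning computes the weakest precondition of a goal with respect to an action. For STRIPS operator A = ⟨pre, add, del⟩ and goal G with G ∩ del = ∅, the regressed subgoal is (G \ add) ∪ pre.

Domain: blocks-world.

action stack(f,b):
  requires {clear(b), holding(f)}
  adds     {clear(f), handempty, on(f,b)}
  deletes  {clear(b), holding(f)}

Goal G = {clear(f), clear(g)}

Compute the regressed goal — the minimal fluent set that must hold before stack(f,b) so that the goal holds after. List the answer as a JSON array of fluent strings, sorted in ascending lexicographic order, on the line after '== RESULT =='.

Regress:
  G ∩ del = {}  (empty — regression defined)
  G \ add = {clear(f), clear(g)} \ {clear(f), handempty, on(f,b)} = {clear(g)}
  ∪ pre   = {clear(g)} ∪ {clear(b), holding(f)}
          = {clear(b), clear(g), holding(f)}

== RESULT ==
["clear(b)", "clear(g)", "holding(f)"]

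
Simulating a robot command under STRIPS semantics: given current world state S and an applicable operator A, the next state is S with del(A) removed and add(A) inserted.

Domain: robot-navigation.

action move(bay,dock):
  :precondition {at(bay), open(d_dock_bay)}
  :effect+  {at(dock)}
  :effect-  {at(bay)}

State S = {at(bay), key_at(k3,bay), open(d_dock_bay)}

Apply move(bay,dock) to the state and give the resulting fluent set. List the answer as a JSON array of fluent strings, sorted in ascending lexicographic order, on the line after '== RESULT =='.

Progress:
  pre ⊆ S: {at(bay), open(d_dock_bay)} ⊆ S  — applicable
  S \ del = {key_at(k3,bay), open(d_dock_bay)}
  ∪ add   = {at(dock), key_at(k3,bay), open(d_dock_bay)}

== RESULT ==
["at(dock)", "key_at(k3,bay)", "open(d_dock_bay)"]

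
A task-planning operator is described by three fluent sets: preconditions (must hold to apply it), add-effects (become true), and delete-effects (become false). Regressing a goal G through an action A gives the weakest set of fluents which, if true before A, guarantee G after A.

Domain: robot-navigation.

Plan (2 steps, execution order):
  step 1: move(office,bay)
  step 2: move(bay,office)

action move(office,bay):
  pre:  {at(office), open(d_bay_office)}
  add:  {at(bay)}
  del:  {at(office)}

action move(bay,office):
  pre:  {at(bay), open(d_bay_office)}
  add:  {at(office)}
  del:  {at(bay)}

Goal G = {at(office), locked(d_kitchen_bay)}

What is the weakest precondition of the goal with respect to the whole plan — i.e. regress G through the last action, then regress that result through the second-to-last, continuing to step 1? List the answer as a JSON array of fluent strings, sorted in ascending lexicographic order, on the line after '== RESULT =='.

Regress step by step:
  through step 2 (move(bay,office)): drop {at(office)}, keep {locked(d_kitchen_bay)}, require {at(bay), open(d_bay_office)}
    → {at(bay), locked(d_kitchen_bay), open(d_bay_office)}
  through step 1 (move(office,bay)): drop {at(bay)}, keep {locked(d_kitchen_bay), open(d_bay_office)}, require {at(office), open(d_bay_office)}
    → {at(office), locked(d_kitchen_bay), open(d_bay_office)}

== RESULT ==
["at(office)", "locked(d_kitchen_bay)", "open(d_bay_office)"]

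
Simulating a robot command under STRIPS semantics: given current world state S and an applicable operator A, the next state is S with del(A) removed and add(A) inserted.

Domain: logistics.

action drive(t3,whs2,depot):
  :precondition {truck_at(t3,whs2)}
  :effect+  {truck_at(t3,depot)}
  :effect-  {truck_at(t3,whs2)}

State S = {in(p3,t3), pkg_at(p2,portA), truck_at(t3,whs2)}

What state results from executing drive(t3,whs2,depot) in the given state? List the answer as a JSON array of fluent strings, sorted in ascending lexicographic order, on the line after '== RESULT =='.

Compute (S \ del) ∪ add:
  pre ⊆ S: {truck_at(t3,whs2)} ⊆ S  — applicable
  S \ del = {in(p3,t3), pkg_at(p2,portA)}
  ∪ add   = {in(p3,t3), pkg_at(p2,portA), truck_at(t3,depot)}

== RESULT ==
["in(p3,t3)", "pkg_at(p2,portA)", "truck_at(t3,depot)"]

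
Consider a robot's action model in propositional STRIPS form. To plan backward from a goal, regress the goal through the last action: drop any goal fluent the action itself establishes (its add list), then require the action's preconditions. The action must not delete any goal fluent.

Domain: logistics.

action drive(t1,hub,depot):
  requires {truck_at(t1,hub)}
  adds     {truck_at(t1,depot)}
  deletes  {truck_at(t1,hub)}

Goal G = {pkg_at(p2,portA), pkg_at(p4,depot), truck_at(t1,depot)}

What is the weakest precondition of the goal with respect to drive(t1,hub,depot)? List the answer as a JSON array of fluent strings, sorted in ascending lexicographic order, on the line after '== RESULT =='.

Regress:
  G ∩ del = {}  (empty — regression defined)
  G \ add = {pkg_at(p2,portA), pkg_at(p4,depot), truck_at(t1,depot)} \ {truck_at(t1,depot)} = {pkg_at(p2,portA), pkg_at(p4,depot)}
  ∪ pre   = {pkg_at(p2,portA), pkg_at(p4,depot)} ∪ {truck_at(t1,hub)}
          = {pkg_at(p2,portA), pkg_at(p4,depot), truck_at(t1,hub)}

== RESULT ==
["pkg_at(p2,portA)", "pkg_at(p4,depot)", "truck_at(t1,hub)"]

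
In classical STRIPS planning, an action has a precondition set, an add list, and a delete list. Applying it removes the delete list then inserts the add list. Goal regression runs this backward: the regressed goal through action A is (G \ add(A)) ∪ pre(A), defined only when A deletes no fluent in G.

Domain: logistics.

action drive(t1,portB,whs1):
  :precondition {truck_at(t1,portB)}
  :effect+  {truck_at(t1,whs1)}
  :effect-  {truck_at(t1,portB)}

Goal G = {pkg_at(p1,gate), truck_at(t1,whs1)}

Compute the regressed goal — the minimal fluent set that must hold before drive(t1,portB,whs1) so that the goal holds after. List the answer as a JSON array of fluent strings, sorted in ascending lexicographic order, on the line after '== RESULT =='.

Compute (G \ add) ∪ pre:
  G ∩ del = {}  (empty — regression defined)
  G \ add = {pkg_at(p1,gate), truck_at(t1,whs1)} \ {truck_at(t1,whs1)} = {pkg_at(p1,gate)}
  ∪ pre   = {pkg_at(p1,gate)} ∪ {truck_at(t1,portB)}
          = {pkg_at(p1,gate), truck_at(t1,portB)}

== RESULT ==
["pkg_at(p1,gate)", "truck_at(t1,portB)"]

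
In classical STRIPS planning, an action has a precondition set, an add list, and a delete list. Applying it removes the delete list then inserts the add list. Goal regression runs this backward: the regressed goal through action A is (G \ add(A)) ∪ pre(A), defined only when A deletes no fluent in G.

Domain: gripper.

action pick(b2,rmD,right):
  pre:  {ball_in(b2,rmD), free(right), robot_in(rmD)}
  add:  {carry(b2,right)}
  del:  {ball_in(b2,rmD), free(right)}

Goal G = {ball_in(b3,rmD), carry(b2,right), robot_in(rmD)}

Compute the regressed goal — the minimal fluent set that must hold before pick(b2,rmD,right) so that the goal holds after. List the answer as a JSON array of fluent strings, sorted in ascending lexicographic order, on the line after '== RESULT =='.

Compute (G \ add) ∪ pre:
  G ∩ del = {}  (empty — regression defined)
  G \ add = {ball_in(b3,rmD), carry(b2,right), robot_in(rmD)} \ {carry(b2,right)} = {ball_in(b3,rmD), robot_in(rmD)}
  ∪ pre   = {ball_in(b3,rmD), robot_in(rmD)} ∪ {ball_in(b2,rmD), free(right), robot_in(rmD)}
          = {ball_in(b2,rmD), ball_in(b3,rmD), free(right), robot_in(rmD)}

== RESULT ==
["ball_in(b2,rmD)", "ball_in(b3,rmD)", "free(right)", "robot_in(rmD)"]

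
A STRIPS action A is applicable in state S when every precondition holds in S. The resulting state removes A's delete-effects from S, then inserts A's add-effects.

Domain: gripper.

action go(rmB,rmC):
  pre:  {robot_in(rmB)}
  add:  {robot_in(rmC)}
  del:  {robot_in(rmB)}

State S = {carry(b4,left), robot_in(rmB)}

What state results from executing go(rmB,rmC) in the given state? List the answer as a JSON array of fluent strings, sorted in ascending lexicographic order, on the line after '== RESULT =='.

Compute (S \ del) ∪ add:
  pre ⊆ S: {robot_in(rmB)} ⊆ S  — applicable
  S \ del = {carry(b4,left)}
  ∪ add   = {carry(b4,left), robot_in(rmC)}

== RESULT ==
["carry(b4,left)", "robot_in(rmC)"]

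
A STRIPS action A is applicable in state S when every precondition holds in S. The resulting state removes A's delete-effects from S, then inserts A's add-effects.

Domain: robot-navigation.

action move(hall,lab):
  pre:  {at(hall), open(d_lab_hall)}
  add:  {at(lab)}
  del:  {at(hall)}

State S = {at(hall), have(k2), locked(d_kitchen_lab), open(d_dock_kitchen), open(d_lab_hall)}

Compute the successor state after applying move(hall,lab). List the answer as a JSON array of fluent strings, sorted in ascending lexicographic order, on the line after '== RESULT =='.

Progress:
  pre ⊆ S: {at(hall), open(d_lab_hall)} ⊆ S  — applicable
  S \ del = {have(k2), locked(d_kitchen_lab), open(d_dock_kitchen), open(d_lab_hall)}
  ∪ add   = {at(lab), have(k2), locked(d_kitchen_lab), open(d_dock_kitchen), open(d_lab_hall)}

== RESULT ==
["at(lab)", "have(k2)", "locked(d_kitchen_lab)", "open(d_dock_kitchen)", "open(d_lab_hall)"]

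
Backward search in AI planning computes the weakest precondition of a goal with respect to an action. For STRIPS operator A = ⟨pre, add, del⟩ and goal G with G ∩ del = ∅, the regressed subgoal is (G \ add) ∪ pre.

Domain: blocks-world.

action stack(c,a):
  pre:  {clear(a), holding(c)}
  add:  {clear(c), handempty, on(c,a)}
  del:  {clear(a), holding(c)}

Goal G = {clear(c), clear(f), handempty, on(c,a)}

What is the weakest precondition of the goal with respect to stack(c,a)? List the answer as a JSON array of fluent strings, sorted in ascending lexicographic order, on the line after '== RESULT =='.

Compute (G \ add) ∪ pre:
  G ∩ del = {}  (empty — regression defined)
  G \ add = {clear(c), clear(f), handempty, on(c,a)} \ {clear(c), handempty, on(c,a)} = {clear(f)}
  ∪ pre   = {clear(f)} ∪ {clear(a), holding(c)}
          = {clear(a), clear(f), holding(c)}

== RESULT ==
["clear(a)", "clear(f)", "holding(c)"]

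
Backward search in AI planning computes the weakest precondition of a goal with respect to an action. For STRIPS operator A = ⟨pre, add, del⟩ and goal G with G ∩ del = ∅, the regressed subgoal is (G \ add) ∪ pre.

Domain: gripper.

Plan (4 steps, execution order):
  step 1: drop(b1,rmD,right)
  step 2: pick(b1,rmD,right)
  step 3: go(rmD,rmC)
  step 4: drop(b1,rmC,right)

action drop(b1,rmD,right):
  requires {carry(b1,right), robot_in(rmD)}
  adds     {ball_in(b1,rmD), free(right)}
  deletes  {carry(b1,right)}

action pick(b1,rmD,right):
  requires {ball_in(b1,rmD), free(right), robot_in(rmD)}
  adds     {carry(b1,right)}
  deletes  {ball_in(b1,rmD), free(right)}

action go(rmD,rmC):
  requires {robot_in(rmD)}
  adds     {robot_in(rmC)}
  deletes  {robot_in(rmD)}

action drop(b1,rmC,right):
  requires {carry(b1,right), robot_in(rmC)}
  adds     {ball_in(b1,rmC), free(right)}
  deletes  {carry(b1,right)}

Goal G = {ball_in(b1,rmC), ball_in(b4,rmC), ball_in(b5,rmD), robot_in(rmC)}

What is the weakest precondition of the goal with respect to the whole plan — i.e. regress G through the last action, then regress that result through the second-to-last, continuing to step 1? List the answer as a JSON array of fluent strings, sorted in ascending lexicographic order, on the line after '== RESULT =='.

Regress step by step:
  through step 4 (drop(b1,rmC,right)): drop {ball_in(b1,rmC)}, keep {ball_in(b4,rmC), ball_in(b5,rmD), robot_in(rmC)}, require {carry(b1,right), robot_in(rmC)}
    → {ball_in(b4,rmC), ball_in(b5,rmD), carry(b1,right), robot_in(rmC)}
  through step 3 (go(rmD,rmC)): drop {robot_in(rmC)}, keep {ball_in(b4,rmC), ball_in(b5,rmD), carry(b1,right)}, require {robot_in(rmD)}
    → {ball_in(b4,rmC), ball_in(b5,rmD), carry(b1,right), robot_in(rmD)}
  through step 2 (pick(b1,rmD,right)): drop {carry(b1,right)}, keep {ball_in(b4,rmC), ball_in(b5,rmD), robot_in(rmD)}, require {ball_in(b1,rmD), free(right), robot_in(rmD)}
    → {ball_in(b1,rmD), ball_in(b4,rmC), ball_in(b5,rmD), free(right), robot_in(rmD)}
  through step 1 (drop(b1,rmD,right)): drop {ball_in(b1,rmD), free(right)}, keep {ball_in(b4,rmC), ball_in(b5,rmD), robot_in(rmD)}, require {carry(b1,right), robot_in(rmD)}
    → {ball_in(b4,rmC), ball_in(b5,rmD), carry(b1,right), robot_in(rmD)}

== RESULT ==
["ball_in(b4,rmC)", "ball_in(b5,rmD)", "carry(b1,right)", "robot_in(rmD)"]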